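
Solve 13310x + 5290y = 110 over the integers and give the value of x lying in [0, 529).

188

Euclid: 13310 = 2·5290 + 2730; 5290 = 1·2730 + 2560; 2730 = 1·2560 + 170; 2560 = 15·170 + 10; 170 = 17·10 + 0 → gcd = 10; 110 = 10·11.
Back-substitution yields 13310·(-31) + 5290·(78) = 10, so one solution is x = -31·11 = -341, y = 78·11 = 858.
Solutions in x differ by 5290/10 = 529; the one in [0, 529) is -341 mod 529 = 188.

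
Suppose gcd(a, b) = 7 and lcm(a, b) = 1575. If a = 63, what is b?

175

a·b = gcd·lcm = 7·1575 = 11025, so b = 11025/63 = 175.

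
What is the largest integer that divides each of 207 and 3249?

9

207 = 3² · 23
3249 = 3² · 19²
Common: 3² = 9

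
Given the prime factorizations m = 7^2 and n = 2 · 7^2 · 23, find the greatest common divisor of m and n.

49

min exponent per shared prime: 7^2 = 49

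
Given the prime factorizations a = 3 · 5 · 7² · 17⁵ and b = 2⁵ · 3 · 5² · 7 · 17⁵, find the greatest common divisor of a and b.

min exponent per shared prime: 3 · 5 · 7 · 17⁵ = 149084985

149084985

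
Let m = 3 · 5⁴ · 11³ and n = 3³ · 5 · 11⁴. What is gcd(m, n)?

min exponent per shared prime: 3 · 5 · 11³ = 19965

19965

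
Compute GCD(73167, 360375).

3

73167 = 3 · 29³
360375 = 3 · 5³ · 31²
Common: 3 = 3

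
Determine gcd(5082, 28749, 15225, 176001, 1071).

gcd(5082, 28749): 28749 = 5·5082 + 3339; 5082 = 1·3339 + 1743; 3339 = 1·1743 + 1596; 1743 = 1·1596 + 147; 1596 = 10·147 + 126; 147 = 1·126 + 21; 126 = 6·21 + 0 → 21
gcd(21, 15225): 15225 = 725·21 + 0 → 21
gcd(21, 176001): 176001 = 8381·21 + 0 → 21
gcd(21, 1071): 1071 = 51·21 + 0 → 21

21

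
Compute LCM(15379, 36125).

555566375

15379 = 7 · 13³; 36125 = 5³ · 17²
max exponents: 5³ · 7 · 13³ · 17² = 555566375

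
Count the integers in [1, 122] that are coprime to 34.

Prime factors of 34: 2, 17. Count integers ≤ 122 divisible by none of them.
By inclusion–exclusion: 122 − ⌊122/2⌋ − ⌊122/17⌋ + ⌊122/34⌋ = 57.

57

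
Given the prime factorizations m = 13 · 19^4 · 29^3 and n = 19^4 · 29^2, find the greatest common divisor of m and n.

min exponent per shared prime: 19^4 · 29^2 = 109599961

109599961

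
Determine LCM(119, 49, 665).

lcm(119, 49) = 119·49/gcd = 5831/7 = 833
lcm(833, 665) = 833·665/gcd = 553945/7 = 79135

79135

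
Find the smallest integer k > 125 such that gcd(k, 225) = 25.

Multiples of 25 above 125: 25·6, 25·7, … . Need the cofactor coprime to 225/25 = 9.
Checking s = 6, 7, … the first with gcd(s, 9) = 1 is s = 7, giving 175.

175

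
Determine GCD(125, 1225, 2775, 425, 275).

gcd(125, 1225): 1225 = 9·125 + 100; 125 = 1·100 + 25; 100 = 4·25 + 0 → 25
gcd(25, 2775): 2775 = 111·25 + 0 → 25
gcd(25, 425): 425 = 17·25 + 0 → 25
gcd(25, 275): 275 = 11·25 + 0 → 25

25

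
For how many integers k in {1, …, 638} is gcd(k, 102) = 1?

200

Prime factors of 102: 2, 3, 17. Count integers ≤ 638 divisible by none of them.
By inclusion–exclusion: 638 − ⌊638/2⌋ − ⌊638/3⌋ − ⌊638/17⌋ + ⌊638/6⌋ + ⌊638/34⌋ + ⌊638/51⌋ − ⌊638/102⌋ = 200.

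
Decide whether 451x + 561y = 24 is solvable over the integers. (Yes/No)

No

gcd(451, 561): 561 = 1·451 + 110; 451 = 4·110 + 11; 110 = 10·11 + 0 → 11
11 does not divide 24, so a solution does not exist.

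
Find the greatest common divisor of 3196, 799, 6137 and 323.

gcd(3196, 799): 3196 = 4·799 + 0 → 799
gcd(799, 6137): 6137 = 7·799 + 544; 799 = 1·544 + 255; 544 = 2·255 + 34; 255 = 7·34 + 17; 34 = 2·17 + 0 → 17
gcd(17, 323): 323 = 19·17 + 0 → 17

17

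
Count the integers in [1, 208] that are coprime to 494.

Prime factors of 494: 2, 13, 19. Count integers ≤ 208 divisible by none of them.
By inclusion–exclusion: 208 − ⌊208/2⌋ − ⌊208/13⌋ − ⌊208/19⌋ + ⌊208/26⌋ + ⌊208/38⌋ + ⌊208/247⌋ − ⌊208/494⌋ = 91.

91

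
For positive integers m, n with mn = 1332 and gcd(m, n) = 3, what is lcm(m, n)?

Since gcd(m,n)·lcm(m,n) = mn, lcm = 1332/3 = 444.

444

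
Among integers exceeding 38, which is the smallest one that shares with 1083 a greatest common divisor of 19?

1083 = 19·57. Any x with gcd(x, 1083) = 19 is a multiple of 19, say 19s, with s coprime to 57.
Need s > 38/19, so s ≥ 3. First s ≥ 3 with gcd(s, 57) = 1 is s = 4. Thus x = 19·4 = 76.

76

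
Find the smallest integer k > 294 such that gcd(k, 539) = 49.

343

Multiples of 49 above 294: 49·7, 49·8, … . Need the cofactor coprime to 539/49 = 11.
Checking s = 7, 8, … the first with gcd(s, 11) = 1 is s = 7, giving 343.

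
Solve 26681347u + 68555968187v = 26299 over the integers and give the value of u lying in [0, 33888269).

29019191

Euclid: 68555968187 = 2569·26681347 + 11587744; 26681347 = 2·11587744 + 3505859; 11587744 = 3·3505859 + 1070167; 3505859 = 3·1070167 + 295358; 1070167 = 3·295358 + 184093; 295358 = 1·184093 + 111265; 184093 = 1·111265 + 72828; 111265 = 1·72828 + 38437; 72828 = 1·38437 + 34391; 38437 = 1·34391 + 4046; 34391 = 8·4046 + 2023; 4046 = 2·2023 + 0 → gcd = 2023; 26299 = 2023·13.
Back-substitution yields 26681347·(-16015284) + 68555968187·(6233) = 2023, so one solution is u = -16015284·13 = -208198692, v = 6233·13 = 81029.
Solutions in u differ by 68555968187/2023 = 33888269; the one in [0, 33888269) is -208198692 mod 33888269 = 29019191.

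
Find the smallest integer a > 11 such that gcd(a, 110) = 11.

33

110 = 11·10. Any a with gcd(a, 110) = 11 is a multiple of 11, say 11s, with s coprime to 10.
Need s > 11/11, so s ≥ 2. First s ≥ 2 with gcd(s, 10) = 1 is s = 3. Thus a = 11·3 = 33.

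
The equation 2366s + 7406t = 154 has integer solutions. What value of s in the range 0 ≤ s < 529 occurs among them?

gcd(2366, 7406) = 14 (Euclid: 7406 = 3·2366 + 308; 2366 = 7·308 + 210; 308 = 1·210 + 98; 210 = 2·98 + 14; 98 = 7·14 + 0), and 14 | 154.
Extended Euclid: 2366·(72) + 7406·(-23) = 14. Scale by 11: s₀ = 792.
General solution s = s₀ + 529k; reducing mod 529 gives s = 263 (and t = -84).

263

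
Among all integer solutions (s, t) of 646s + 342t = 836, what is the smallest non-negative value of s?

5

gcd(646, 342) = 38 (Euclid: 646 = 1·342 + 304; 342 = 1·304 + 38; 304 = 8·38 + 0), and 38 | 836.
Extended Euclid: 646·(-1) + 342·(2) = 38. Scale by 22: s₀ = -22.
General solution s = s₀ + 9k; reducing mod 9 gives s = 5 (and t = -7).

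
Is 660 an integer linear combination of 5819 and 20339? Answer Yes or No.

Yes

By Bézout, 5819p + 20339q = 660 has integer solutions iff gcd(5819, 20339) | 660.
Euclid: 20339 = 3·5819 + 2882; 5819 = 2·2882 + 55; 2882 = 52·55 + 22; 55 = 2·22 + 11; 22 = 2·11 + 0. gcd = 11; 660 mod 11 = 0. Yes.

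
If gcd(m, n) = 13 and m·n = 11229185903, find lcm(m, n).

863783531

gcd·lcm = product, so lcm = 11229185903/13 = 863783531.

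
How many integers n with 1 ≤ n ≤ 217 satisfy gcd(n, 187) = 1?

187 = 11·17. Inclusion–exclusion on these primes:
217 − ⌊217/11⌋ − ⌊217/17⌋ + ⌊217/187⌋ = 187

187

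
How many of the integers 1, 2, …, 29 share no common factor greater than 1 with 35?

35 = 5·7. Inclusion–exclusion on these primes:
29 − ⌊29/5⌋ − ⌊29/7⌋ + ⌊29/35⌋ = 20

20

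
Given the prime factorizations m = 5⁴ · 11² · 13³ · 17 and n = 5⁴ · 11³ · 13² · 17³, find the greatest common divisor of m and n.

min exponent per shared prime: 5⁴ · 11² · 13² · 17 = 217270625

217270625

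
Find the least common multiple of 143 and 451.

143 = 11 · 13; 451 = 11 · 41
max exponents: 11 · 13 · 41 = 5863

5863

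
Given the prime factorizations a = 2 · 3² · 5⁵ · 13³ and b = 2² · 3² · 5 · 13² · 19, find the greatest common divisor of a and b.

15210

min exponent per shared prime: 2 · 3² · 5 · 13² = 15210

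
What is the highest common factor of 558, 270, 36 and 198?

gcd(558, 270): 558 = 2·270 + 18; 270 = 15·18 + 0 → 18
gcd(18, 36): 36 = 2·18 + 0 → 18
gcd(18, 198): 198 = 11·18 + 0 → 18

18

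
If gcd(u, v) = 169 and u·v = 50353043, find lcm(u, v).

297947

For any two positive integers, gcd × lcm equals their product. Hence lcm = 50353043 / 169 = 297947.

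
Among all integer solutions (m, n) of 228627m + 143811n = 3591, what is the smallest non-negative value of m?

819

gcd(228627, 143811) = 171 (Euclid: 228627 = 1·143811 + 84816; 143811 = 1·84816 + 58995; 84816 = 1·58995 + 25821; 58995 = 2·25821 + 7353; 25821 = 3·7353 + 3762; 7353 = 1·3762 + 3591; 3762 = 1·3591 + 171; 3591 = 21·171 + 0), and 171 | 3591.
Extended Euclid: 228627·(39) + 143811·(-62) = 171. Scale by 21: m₀ = 819.
General solution m = m₀ + 841t; reducing mod 841 gives m = 819 (and n = -1302).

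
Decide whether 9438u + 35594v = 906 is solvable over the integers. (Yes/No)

gcd(9438, 35594): 35594 = 3·9438 + 7280; 9438 = 1·7280 + 2158; 7280 = 3·2158 + 806; 2158 = 2·806 + 546; 806 = 1·546 + 260; 546 = 2·260 + 26; 260 = 10·26 + 0 → 26
26 does not divide 906, so a solution does not exist.

No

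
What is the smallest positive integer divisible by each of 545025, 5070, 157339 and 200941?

1206640657950

545025 = 3 · 5² · 13² · 43; 5070 = 2 · 3 · 5 · 13²; 157339 = 7² · 13² · 19; 200941 = 13² · 29 · 41
lcm takes max exponent of each prime: 2 · 3 · 5² · 7² · 13² · 19 · 29 · 41 · 43 = 1206640657950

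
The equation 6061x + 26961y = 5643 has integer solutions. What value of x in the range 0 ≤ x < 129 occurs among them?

81

Reduce mod 26961: 6061x ≡ 5643 (mod 26961). With g = gcd(6061, 26961) = 209 dividing 5643, divide through: 29x ≡ 27 (mod 129).
Since gcd(29, 129) = 1, x ≡ 27·(29)⁻¹ ≡ 81 (mod 129). Smallest non-negative: 81.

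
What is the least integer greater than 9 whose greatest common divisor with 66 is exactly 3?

Multiples of 3 above 9: 3·4, 3·5, … . Need the cofactor coprime to 66/3 = 22.
Checking s = 4, 5, … the first with gcd(s, 22) = 1 is s = 5, giving 15.

15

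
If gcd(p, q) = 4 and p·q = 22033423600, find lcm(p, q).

5508355900

gcd·lcm = product, so lcm = 22033423600/4 = 5508355900.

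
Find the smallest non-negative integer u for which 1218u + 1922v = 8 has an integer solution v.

gcd(1218, 1922) = 2 (Euclid: 1922 = 1·1218 + 704; 1218 = 1·704 + 514; 704 = 1·514 + 190; 514 = 2·190 + 134; 190 = 1·134 + 56; 134 = 2·56 + 22; 56 = 2·22 + 12; 22 = 1·12 + 10; 12 = 1·10 + 2; 10 = 5·2 + 0), and 2 | 8.
Extended Euclid: 1218·(-172) + 1922·(109) = 2. Scale by 4: u₀ = -688.
General solution u = u₀ + 961t; reducing mod 961 gives u = 273 (and v = -173).

273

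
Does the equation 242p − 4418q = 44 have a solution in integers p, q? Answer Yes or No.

Yes

gcd(242, 4418): 4418 = 18·242 + 62; 242 = 3·62 + 56; 62 = 1·56 + 6; 56 = 9·6 + 2; 6 = 3·2 + 0 → 2
2 divides 44, so a solution exists.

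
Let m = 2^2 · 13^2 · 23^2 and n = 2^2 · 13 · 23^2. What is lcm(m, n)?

max exponent per prime: 2^2 · 13^2 · 23^2 = 357604

357604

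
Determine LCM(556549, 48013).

3817369591

gcd first: 556549 = 11·48013 + 28406; 48013 = 1·28406 + 19607; 28406 = 1·19607 + 8799; 19607 = 2·8799 + 2009; 8799 = 4·2009 + 763; 2009 = 2·763 + 483; 763 = 1·483 + 280; 483 = 1·280 + 203; 280 = 1·203 + 77; 203 = 2·77 + 49; 77 = 1·49 + 28; 49 = 1·28 + 21; 28 = 1·21 + 7; 21 = 3·7 + 0 → gcd = 7
lcm = 556549·48013/gcd = 26721587137/7 = 3817369591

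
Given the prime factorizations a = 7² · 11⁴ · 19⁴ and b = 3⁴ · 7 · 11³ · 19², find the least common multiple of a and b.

max exponent per prime: 3⁴ · 7² · 11⁴ · 19⁴ = 7572970121409

7572970121409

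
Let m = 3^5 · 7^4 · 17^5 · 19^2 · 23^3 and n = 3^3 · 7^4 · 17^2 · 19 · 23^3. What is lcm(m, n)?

3638595269058327837

max exponent per prime: 3^5 · 7^4 · 17^5 · 19^2 · 23^3 = 3638595269058327837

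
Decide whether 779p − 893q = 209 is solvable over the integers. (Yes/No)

By Bézout, 779p − 893q = 209 has integer solutions iff gcd(779, 893) | 209.
Euclid: 893 = 1·779 + 114; 779 = 6·114 + 95; 114 = 1·95 + 19; 95 = 5·19 + 0. gcd = 19; 209 mod 19 = 0. Yes.

Yes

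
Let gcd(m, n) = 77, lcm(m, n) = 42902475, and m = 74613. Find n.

Using mn = gcd(m,n)·lcm(m,n) = 77·42902475 = 3303490575, we get n = 3303490575/74613 = 44275.

44275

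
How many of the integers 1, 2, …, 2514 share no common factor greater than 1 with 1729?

Prime factors of 1729: 7, 13, 19. Count integers ≤ 2514 divisible by none of them.
By inclusion–exclusion: 2514 − ⌊2514/7⌋ − ⌊2514/13⌋ − ⌊2514/19⌋ + ⌊2514/91⌋ + ⌊2514/133⌋ + ⌊2514/247⌋ − ⌊2514/1729⌋ = 1884.

1884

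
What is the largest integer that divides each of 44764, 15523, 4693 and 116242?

gcd(44764, 15523): 44764 = 2·15523 + 13718; 15523 = 1·13718 + 1805; 13718 = 7·1805 + 1083; 1805 = 1·1083 + 722; 1083 = 1·722 + 361; 722 = 2·361 + 0 → 361
gcd(361, 4693): 4693 = 13·361 + 0 → 361
gcd(361, 116242): 116242 = 322·361 + 0 → 361

361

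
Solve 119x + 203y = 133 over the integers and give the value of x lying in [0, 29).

Reduce mod 203: 119x ≡ 133 (mod 203). With g = gcd(119, 203) = 7 dividing 133, divide through: 17x ≡ 19 (mod 29).
Since gcd(17, 29) = 1, x ≡ 19·(17)⁻¹ ≡ 25 (mod 29). Smallest non-negative: 25.

25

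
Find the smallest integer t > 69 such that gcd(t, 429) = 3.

72

gcd(t, 429) = 3 forces 3 | t; write t = 3s. Then gcd(3s, 3·143) = 3·gcd(s, 143), so need gcd(s, 143) = 1.
3s > 69 gives s ≥ 24. The least s ≥ 24 coprime to 143 is 24, so t = 3·24 = 72.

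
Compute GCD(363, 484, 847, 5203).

121

gcd(363, 484): 484 = 1·363 + 121; 363 = 3·121 + 0 → 121
gcd(121, 847): 847 = 7·121 + 0 → 121
gcd(121, 5203): 5203 = 43·121 + 0 → 121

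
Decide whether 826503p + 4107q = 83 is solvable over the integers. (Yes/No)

No

By Bézout, 826503p + 4107q = 83 has integer solutions iff gcd(826503, 4107) | 83.
Euclid: 826503 = 201·4107 + 996; 4107 = 4·996 + 123; 996 = 8·123 + 12; 123 = 10·12 + 3; 12 = 4·3 + 0. gcd = 3; 83 mod 3 = 2. No.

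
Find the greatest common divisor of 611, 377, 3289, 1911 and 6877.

13

611 = 13 · 47; 377 = 13 · 29; 3289 = 11 · 13 · 23; 1911 = 3 · 7² · 13; 6877 = 13 · 23²
gcd takes min exponent of each prime: 13 = 13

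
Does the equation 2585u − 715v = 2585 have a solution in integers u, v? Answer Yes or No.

gcd(2585, 715): 2585 = 3·715 + 440; 715 = 1·440 + 275; 440 = 1·275 + 165; 275 = 1·165 + 110; 165 = 1·110 + 55; 110 = 2·55 + 0 → 55
55 divides 2585, so a solution exists.

Yes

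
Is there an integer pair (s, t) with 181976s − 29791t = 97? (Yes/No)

gcd(181976, 29791): 181976 = 6·29791 + 3230; 29791 = 9·3230 + 721; 3230 = 4·721 + 346; 721 = 2·346 + 29; 346 = 11·29 + 27; 29 = 1·27 + 2; 27 = 13·2 + 1; 2 = 2·1 + 0 → 1
1 divides 97, so a solution exists.

Yes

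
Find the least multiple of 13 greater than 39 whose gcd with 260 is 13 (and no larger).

91

260 = 13·20. Any k with gcd(k, 260) = 13 is a multiple of 13, say 13s, with s coprime to 20.
Need s > 39/13, so s ≥ 4. First s ≥ 4 with gcd(s, 20) = 1 is s = 7. Thus k = 13·7 = 91.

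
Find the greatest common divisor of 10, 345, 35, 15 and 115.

10 = 2 · 5; 345 = 3 · 5 · 23; 35 = 5 · 7; 15 = 3 · 5; 115 = 5 · 23
gcd takes min exponent of each prime: 5 = 5

5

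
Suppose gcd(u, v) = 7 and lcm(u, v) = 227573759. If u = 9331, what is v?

Using uv = gcd(u,v)·lcm(u,v) = 7·227573759 = 1593016313, we get v = 1593016313/9331 = 170723.

170723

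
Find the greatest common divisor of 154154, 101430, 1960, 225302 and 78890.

154154 = 2 · 7² · 11² · 13; 101430 = 2 · 3² · 5 · 7² · 23; 1960 = 2³ · 5 · 7²; 225302 = 2 · 7² · 11² · 19; 78890 = 2 · 5 · 7³ · 23
gcd takes min exponent of each prime: 2 · 7² = 98

98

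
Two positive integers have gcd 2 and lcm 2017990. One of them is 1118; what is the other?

p·q = gcd·lcm = 2·2017990 = 4035980, so q = 4035980/1118 = 3610.

3610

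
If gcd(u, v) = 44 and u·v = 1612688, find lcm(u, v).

Since gcd(u,v)·lcm(u,v) = uv, lcm = 1612688/44 = 36652.

36652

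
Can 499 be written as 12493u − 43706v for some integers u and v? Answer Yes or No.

gcd(12493, 43706): 43706 = 3·12493 + 6227; 12493 = 2·6227 + 39; 6227 = 159·39 + 26; 39 = 1·26 + 13; 26 = 2·13 + 0 → 13
13 does not divide 499, so a solution does not exist.

No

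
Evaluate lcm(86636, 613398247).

86636 = 2² · 11² · 179; 613398247 = 7 · 11² · 23² · 37²
max exponents: 2² · 7 · 11² · 23² · 37² · 179 = 439193144852

439193144852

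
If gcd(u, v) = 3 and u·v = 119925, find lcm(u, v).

39975

Since gcd(u,v)·lcm(u,v) = uv, lcm = 119925/3 = 39975.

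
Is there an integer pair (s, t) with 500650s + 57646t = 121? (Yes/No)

No

gcd(500650, 57646): 500650 = 8·57646 + 39482; 57646 = 1·39482 + 18164; 39482 = 2·18164 + 3154; 18164 = 5·3154 + 2394; 3154 = 1·2394 + 760; 2394 = 3·760 + 114; 760 = 6·114 + 76; 114 = 1·76 + 38; 76 = 2·38 + 0 → 38
38 does not divide 121, so a solution does not exist.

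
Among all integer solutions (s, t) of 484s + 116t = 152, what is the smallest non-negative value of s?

25

Euclid: 484 = 4·116 + 20; 116 = 5·20 + 16; 20 = 1·16 + 4; 16 = 4·4 + 0 → gcd = 4; 152 = 4·38.
Back-substitution yields 484·(6) + 116·(-25) = 4, so one solution is s = 6·38 = 228, t = -25·38 = -950.
Solutions in s differ by 116/4 = 29; the one in [0, 29) is 228 mod 29 = 25.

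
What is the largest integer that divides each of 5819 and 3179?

11

Euclid: 5819 = 1·3179 + 2640; 3179 = 1·2640 + 539; 2640 = 4·539 + 484; 539 = 1·484 + 55; 484 = 8·55 + 44; 55 = 1·44 + 11; 44 = 4·11 + 0. Last nonzero remainder: 11.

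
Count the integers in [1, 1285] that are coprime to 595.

829

Prime factors of 595: 5, 7, 17. Count integers ≤ 1285 divisible by none of them.
By inclusion–exclusion: 1285 − ⌊1285/5⌋ − ⌊1285/7⌋ − ⌊1285/17⌋ + ⌊1285/35⌋ + ⌊1285/85⌋ + ⌊1285/119⌋ − ⌊1285/595⌋ = 829.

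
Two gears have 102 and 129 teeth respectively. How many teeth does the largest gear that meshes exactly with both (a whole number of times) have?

3

Euclid: 129 = 1·102 + 27; 102 = 3·27 + 21; 27 = 1·21 + 6; 21 = 3·6 + 3; 6 = 2·3 + 0. Last nonzero remainder: 3.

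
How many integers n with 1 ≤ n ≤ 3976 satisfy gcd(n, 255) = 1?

1996

255 = 3·5·17. Inclusion–exclusion on these primes:
3976 − ⌊3976/3⌋ − ⌊3976/5⌋ − ⌊3976/17⌋ + ⌊3976/15⌋ + ⌊3976/51⌋ + ⌊3976/85⌋ − ⌊3976/255⌋ = 1996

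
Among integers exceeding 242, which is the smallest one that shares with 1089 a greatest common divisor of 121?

gcd(m, 1089) = 121 forces 121 | m; write m = 121s. Then gcd(121s, 121·9) = 121·gcd(s, 9), so need gcd(s, 9) = 1.
121s > 242 gives s ≥ 3. The least s ≥ 3 coprime to 9 is 4, so m = 121·4 = 484.

484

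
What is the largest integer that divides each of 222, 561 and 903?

3

gcd(222, 561): 561 = 2·222 + 117; 222 = 1·117 + 105; 117 = 1·105 + 12; 105 = 8·12 + 9; 12 = 1·9 + 3; 9 = 3·3 + 0 → 3
gcd(3, 903): 903 = 301·3 + 0 → 3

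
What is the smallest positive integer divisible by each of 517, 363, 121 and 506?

517 = 11 · 47; 363 = 3 · 11²; 121 = 11²; 506 = 2 · 11 · 23
lcm takes max exponent of each prime: 2 · 3 · 11² · 23 · 47 = 784806

784806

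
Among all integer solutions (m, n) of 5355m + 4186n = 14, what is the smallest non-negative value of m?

376

Euclid: 5355 = 1·4186 + 1169; 4186 = 3·1169 + 679; 1169 = 1·679 + 490; 679 = 1·490 + 189; 490 = 2·189 + 112; 189 = 1·112 + 77; 112 = 1·77 + 35; 77 = 2·35 + 7; 35 = 5·7 + 0 → gcd = 7; 14 = 7·2.
Back-substitution yields 5355·(-111) + 4186·(142) = 7, so one solution is m = -111·2 = -222, n = 142·2 = 284.
Solutions in m differ by 4186/7 = 598; the one in [0, 598) is -222 mod 598 = 376.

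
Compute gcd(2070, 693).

2070 = 2 · 3² · 5 · 23
693 = 3² · 7 · 11
Common: 3² = 9

9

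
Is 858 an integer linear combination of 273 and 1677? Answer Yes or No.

Yes

By Bézout, 273m + 1677n = 858 has integer solutions iff gcd(273, 1677) | 858.
Euclid: 1677 = 6·273 + 39; 273 = 7·39 + 0. gcd = 39; 858 mod 39 = 0. Yes.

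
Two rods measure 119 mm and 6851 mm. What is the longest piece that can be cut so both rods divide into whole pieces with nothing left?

17

119 = 7 · 17
6851 = 13 · 17 · 31
Common: 17 = 17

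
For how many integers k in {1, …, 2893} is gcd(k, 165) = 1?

1402

Prime factors of 165: 3, 5, 11. Count integers ≤ 2893 divisible by none of them.
By inclusion–exclusion: 2893 − ⌊2893/3⌋ − ⌊2893/5⌋ − ⌊2893/11⌋ + ⌊2893/15⌋ + ⌊2893/33⌋ + ⌊2893/55⌋ − ⌊2893/165⌋ = 1402.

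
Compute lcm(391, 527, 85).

391 = 17 · 23; 527 = 17 · 31; 85 = 5 · 17
lcm takes max exponent of each prime: 5 · 17 · 23 · 31 = 60605

60605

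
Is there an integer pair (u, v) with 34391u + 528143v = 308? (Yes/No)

By Bézout, 34391u + 528143v = 308 has integer solutions iff gcd(34391, 528143) | 308.
Euclid: 528143 = 15·34391 + 12278; 34391 = 2·12278 + 9835; 12278 = 1·9835 + 2443; 9835 = 4·2443 + 63; 2443 = 38·63 + 49; 63 = 1·49 + 14; 49 = 3·14 + 7; 14 = 2·7 + 0. gcd = 7; 308 mod 7 = 0. Yes.

Yes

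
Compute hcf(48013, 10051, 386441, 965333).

19

gcd(48013, 10051): 48013 = 4·10051 + 7809; 10051 = 1·7809 + 2242; 7809 = 3·2242 + 1083; 2242 = 2·1083 + 76; 1083 = 14·76 + 19; 76 = 4·19 + 0 → 19
gcd(19, 386441): 386441 = 20339·19 + 0 → 19
gcd(19, 965333): 965333 = 50807·19 + 0 → 19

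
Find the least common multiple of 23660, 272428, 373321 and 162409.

23660 = 2² · 5 · 7 · 13²; 272428 = 2² · 13³ · 31; 373321 = 13² · 47²; 162409 = 13² · 31²
lcm takes max exponent of each prime: 2² · 5 · 7 · 13³ · 31² · 47² = 652945895420

652945895420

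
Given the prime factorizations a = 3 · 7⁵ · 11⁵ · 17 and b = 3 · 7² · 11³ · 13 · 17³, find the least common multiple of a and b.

518638791970299

max exponent per prime: 3 · 7⁵ · 11⁵ · 13 · 17³ = 518638791970299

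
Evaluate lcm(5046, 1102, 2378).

3930834

lcm(5046, 1102) = 5046·1102/gcd = 5560692/58 = 95874
lcm(95874, 2378) = 95874·2378/gcd = 227988372/58 = 3930834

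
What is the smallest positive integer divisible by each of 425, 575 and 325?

127075

425 = 5² · 17; 575 = 5² · 23; 325 = 5² · 13
lcm takes max exponent of each prime: 5² · 13 · 17 · 23 = 127075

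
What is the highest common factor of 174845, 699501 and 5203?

121

gcd(174845, 699501): 699501 = 4·174845 + 121; 174845 = 1445·121 + 0 → 121
gcd(121, 5203): 5203 = 43·121 + 0 → 121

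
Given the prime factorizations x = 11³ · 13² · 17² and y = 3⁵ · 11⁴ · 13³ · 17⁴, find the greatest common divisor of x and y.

65007371

min exponent per shared prime: 11³ · 13² · 17² = 65007371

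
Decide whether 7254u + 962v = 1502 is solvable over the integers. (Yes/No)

No

gcd(7254, 962): 7254 = 7·962 + 520; 962 = 1·520 + 442; 520 = 1·442 + 78; 442 = 5·78 + 52; 78 = 1·52 + 26; 52 = 2·26 + 0 → 26
26 does not divide 1502, so a solution does not exist.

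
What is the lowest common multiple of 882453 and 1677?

37945479

882453 = 3 · 11³ · 13 · 17; 1677 = 3 · 13 · 43
max exponents: 3 · 11³ · 13 · 17 · 43 = 37945479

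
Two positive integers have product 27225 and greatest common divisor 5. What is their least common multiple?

gcd·lcm = product, so lcm = 27225/5 = 5445.

5445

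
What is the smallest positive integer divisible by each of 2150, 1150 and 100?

2150 = 2 · 5² · 43; 1150 = 2 · 5² · 23; 100 = 2² · 5²
lcm takes max exponent of each prime: 2² · 5² · 23 · 43 = 98900

98900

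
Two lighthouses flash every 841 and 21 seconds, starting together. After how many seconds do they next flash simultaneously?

17661

gcd first: 841 = 40·21 + 1; 21 = 21·1 + 0 → gcd = 1
lcm = 841·21/gcd = 17661/1 = 17661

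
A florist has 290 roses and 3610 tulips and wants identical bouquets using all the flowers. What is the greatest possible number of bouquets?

10

290 = 2 · 5 · 29
3610 = 2 · 5 · 19²
Common: 2 · 5 = 10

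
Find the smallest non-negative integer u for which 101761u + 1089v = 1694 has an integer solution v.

8

gcd(101761, 1089) = 121 (Euclid: 101761 = 93·1089 + 484; 1089 = 2·484 + 121; 484 = 4·121 + 0), and 121 | 1694.
Extended Euclid: 101761·(-2) + 1089·(187) = 121. Scale by 14: u₀ = -28.
General solution u = u₀ + 9t; reducing mod 9 gives u = 8 (and v = -746).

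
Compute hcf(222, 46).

222 = 2 · 3 · 37
46 = 2 · 23
Common: 2 = 2

2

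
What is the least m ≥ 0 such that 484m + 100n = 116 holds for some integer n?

24

gcd(484, 100) = 4 (Euclid: 484 = 4·100 + 84; 100 = 1·84 + 16; 84 = 5·16 + 4; 16 = 4·4 + 0), and 4 | 116.
Extended Euclid: 484·(6) + 100·(-29) = 4. Scale by 29: m₀ = 174.
General solution m = m₀ + 25t; reducing mod 25 gives m = 24 (and n = -115).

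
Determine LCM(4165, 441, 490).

74970

4165 = 5 · 7² · 17; 441 = 3² · 7²; 490 = 2 · 5 · 7²
lcm takes max exponent of each prime: 2 · 3² · 5 · 7² · 17 = 74970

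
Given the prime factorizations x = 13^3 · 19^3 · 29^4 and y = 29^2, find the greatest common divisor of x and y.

min exponent per shared prime: 29^2 = 841

841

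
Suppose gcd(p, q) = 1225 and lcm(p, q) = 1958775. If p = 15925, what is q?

150675

Using pq = gcd(p,q)·lcm(p,q) = 1225·1958775 = 2399499375, we get q = 2399499375/15925 = 150675.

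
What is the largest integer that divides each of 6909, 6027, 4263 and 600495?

147

gcd(6909, 6027): 6909 = 1·6027 + 882; 6027 = 6·882 + 735; 882 = 1·735 + 147; 735 = 5·147 + 0 → 147
gcd(147, 4263): 4263 = 29·147 + 0 → 147
gcd(147, 600495): 600495 = 4085·147 + 0 → 147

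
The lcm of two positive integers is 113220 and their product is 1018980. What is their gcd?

gcd·lcm = product, so gcd = 1018980/113220 = 9.

9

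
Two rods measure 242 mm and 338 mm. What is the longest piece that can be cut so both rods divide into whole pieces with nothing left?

2

Euclid: 338 = 1·242 + 96; 242 = 2·96 + 50; 96 = 1·50 + 46; 50 = 1·46 + 4; 46 = 11·4 + 2; 4 = 2·2 + 0. Last nonzero remainder: 2.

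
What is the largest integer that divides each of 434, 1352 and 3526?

2

gcd(434, 1352): 1352 = 3·434 + 50; 434 = 8·50 + 34; 50 = 1·34 + 16; 34 = 2·16 + 2; 16 = 8·2 + 0 → 2
gcd(2, 3526): 3526 = 1763·2 + 0 → 2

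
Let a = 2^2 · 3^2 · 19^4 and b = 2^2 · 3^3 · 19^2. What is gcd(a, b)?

12996

min exponent per shared prime: 2^2 · 3^2 · 19^2 = 12996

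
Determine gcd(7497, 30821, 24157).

gcd(7497, 30821): 30821 = 4·7497 + 833; 7497 = 9·833 + 0 → 833
gcd(833, 24157): 24157 = 29·833 + 0 → 833

833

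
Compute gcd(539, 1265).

539 = 7² · 11
1265 = 5 · 11 · 23
Common: 11 = 11

11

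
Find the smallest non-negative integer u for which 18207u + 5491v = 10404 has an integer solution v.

6

Euclid: 18207 = 3·5491 + 1734; 5491 = 3·1734 + 289; 1734 = 6·289 + 0 → gcd = 289; 10404 = 289·36.
Back-substitution yields 18207·(-3) + 5491·(10) = 289, so one solution is u = -3·36 = -108, v = 10·36 = 360.
Solutions in u differ by 5491/289 = 19; the one in [0, 19) is -108 mod 19 = 6.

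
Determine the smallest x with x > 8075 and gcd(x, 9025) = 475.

8550

gcd(x, 9025) = 475 forces 475 | x; write x = 475s. Then gcd(475s, 475·19) = 475·gcd(s, 19), so need gcd(s, 19) = 1.
475s > 8075 gives s ≥ 18. The least s ≥ 18 coprime to 19 is 18, so x = 475·18 = 8550.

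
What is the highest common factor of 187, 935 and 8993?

17

gcd(187, 935): 935 = 5·187 + 0 → 187
gcd(187, 8993): 8993 = 48·187 + 17; 187 = 11·17 + 0 → 17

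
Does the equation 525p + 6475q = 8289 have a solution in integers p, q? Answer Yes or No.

No

By Bézout, 525p + 6475q = 8289 has integer solutions iff gcd(525, 6475) | 8289.
Euclid: 6475 = 12·525 + 175; 525 = 3·175 + 0. gcd = 175; 8289 mod 175 = 64. No.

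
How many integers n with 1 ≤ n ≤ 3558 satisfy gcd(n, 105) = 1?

1627

Prime factors of 105: 3, 5, 7. Count integers ≤ 3558 divisible by none of them.
By inclusion–exclusion: 3558 − ⌊3558/3⌋ − ⌊3558/5⌋ − ⌊3558/7⌋ + ⌊3558/15⌋ + ⌊3558/21⌋ + ⌊3558/35⌋ − ⌊3558/105⌋ = 1627.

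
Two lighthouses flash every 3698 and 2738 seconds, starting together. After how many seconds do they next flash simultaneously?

5062562

3698 = 2 · 43²; 2738 = 2 · 37²
max exponents: 2 · 37² · 43² = 5062562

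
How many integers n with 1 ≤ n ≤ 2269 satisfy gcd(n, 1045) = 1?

1563

Prime factors of 1045: 5, 11, 19. Count integers ≤ 2269 divisible by none of them.
By inclusion–exclusion: 2269 − ⌊2269/5⌋ − ⌊2269/11⌋ − ⌊2269/19⌋ + ⌊2269/55⌋ + ⌊2269/95⌋ + ⌊2269/209⌋ − ⌊2269/1045⌋ = 1563.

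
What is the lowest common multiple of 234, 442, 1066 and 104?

652392

234 = 2 · 3² · 13; 442 = 2 · 13 · 17; 1066 = 2 · 13 · 41; 104 = 2³ · 13
lcm takes max exponent of each prime: 2³ · 3² · 13 · 17 · 41 = 652392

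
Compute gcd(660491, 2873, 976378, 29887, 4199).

gcd(660491, 2873): 660491 = 229·2873 + 2574; 2873 = 1·2574 + 299; 2574 = 8·299 + 182; 299 = 1·182 + 117; 182 = 1·117 + 65; 117 = 1·65 + 52; 65 = 1·52 + 13; 52 = 4·13 + 0 → 13
gcd(13, 976378): 976378 = 75106·13 + 0 → 13
gcd(13, 29887): 29887 = 2299·13 + 0 → 13
gcd(13, 4199): 4199 = 323·13 + 0 → 13

13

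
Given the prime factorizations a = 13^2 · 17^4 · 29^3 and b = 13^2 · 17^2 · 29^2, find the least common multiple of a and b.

344251930061

max exponent per prime: 13^2 · 17^4 · 29^3 = 344251930061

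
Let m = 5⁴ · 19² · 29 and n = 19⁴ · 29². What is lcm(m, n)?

68499975625

max exponent per prime: 5⁴ · 19⁴ · 29² = 68499975625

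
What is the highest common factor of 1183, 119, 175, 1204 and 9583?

gcd(1183, 119): 1183 = 9·119 + 112; 119 = 1·112 + 7; 112 = 16·7 + 0 → 7
gcd(7, 175): 175 = 25·7 + 0 → 7
gcd(7, 1204): 1204 = 172·7 + 0 → 7
gcd(7, 9583): 9583 = 1369·7 + 0 → 7

7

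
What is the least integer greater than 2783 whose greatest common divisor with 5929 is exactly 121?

gcd(k, 5929) = 121 forces 121 | k; write k = 121s. Then gcd(121s, 121·49) = 121·gcd(s, 49), so need gcd(s, 49) = 1.
121s > 2783 gives s ≥ 24. The least s ≥ 24 coprime to 49 is 24, so k = 121·24 = 2904.

2904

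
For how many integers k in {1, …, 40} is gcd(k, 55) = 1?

29

55 = 5·11. Inclusion–exclusion on these primes:
40 − ⌊40/5⌋ − ⌊40/11⌋ + ⌊40/55⌋ = 29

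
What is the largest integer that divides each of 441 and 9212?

49

441 = 3² · 7²
9212 = 2² · 7² · 47
Common: 7² = 49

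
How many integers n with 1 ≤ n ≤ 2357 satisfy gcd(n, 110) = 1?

857

110 = 2·5·11. Inclusion–exclusion on these primes:
2357 − ⌊2357/2⌋ − ⌊2357/5⌋ − ⌊2357/11⌋ + ⌊2357/10⌋ + ⌊2357/22⌋ + ⌊2357/55⌋ − ⌊2357/110⌋ = 857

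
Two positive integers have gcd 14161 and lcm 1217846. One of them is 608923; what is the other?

a·b = gcd·lcm = 14161·1217846 = 17245917206, so b = 17245917206/608923 = 28322.

28322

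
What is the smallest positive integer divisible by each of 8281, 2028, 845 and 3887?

11427780

lcm(8281, 2028) = 8281·2028/gcd = 16793868/169 = 99372
lcm(99372, 845) = 99372·845/gcd = 83969340/169 = 496860
lcm(496860, 3887) = 496860·3887/gcd = 1931294820/169 = 11427780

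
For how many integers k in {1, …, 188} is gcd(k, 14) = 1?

Prime factors of 14: 2, 7. Count integers ≤ 188 divisible by none of them.
By inclusion–exclusion: 188 − ⌊188/2⌋ − ⌊188/7⌋ + ⌊188/14⌋ = 81.

81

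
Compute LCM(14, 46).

322

14 = 2 · 7; 46 = 2 · 23
max exponents: 2 · 7 · 23 = 322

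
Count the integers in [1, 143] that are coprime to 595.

595 = 5·7·17. Inclusion–exclusion on these primes:
143 − ⌊143/5⌋ − ⌊143/7⌋ − ⌊143/17⌋ + ⌊143/35⌋ + ⌊143/85⌋ + ⌊143/119⌋ − ⌊143/595⌋ = 93

93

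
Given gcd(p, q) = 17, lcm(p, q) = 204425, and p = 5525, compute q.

629

Using pq = gcd(p,q)·lcm(p,q) = 17·204425 = 3475225, we get q = 3475225/5525 = 629.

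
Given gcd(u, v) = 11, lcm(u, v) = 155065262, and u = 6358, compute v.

268279

u·v = gcd·lcm = 11·155065262 = 1705717882, so v = 1705717882/6358 = 268279.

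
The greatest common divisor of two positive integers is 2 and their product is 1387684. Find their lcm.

For any two positive integers, gcd × lcm equals their product. Hence lcm = 1387684 / 2 = 693842.

693842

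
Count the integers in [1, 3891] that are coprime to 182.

1539

182 = 2·7·13. Inclusion–exclusion on these primes:
3891 − ⌊3891/2⌋ − ⌊3891/7⌋ − ⌊3891/13⌋ + ⌊3891/14⌋ + ⌊3891/26⌋ + ⌊3891/91⌋ − ⌊3891/182⌋ = 1539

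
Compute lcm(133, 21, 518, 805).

133 = 7 · 19; 21 = 3 · 7; 518 = 2 · 7 · 37; 805 = 5 · 7 · 23
lcm takes max exponent of each prime: 2 · 3 · 5 · 7 · 19 · 23 · 37 = 3395490

3395490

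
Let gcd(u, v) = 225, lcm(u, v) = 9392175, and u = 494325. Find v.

u·v = gcd·lcm = 225·9392175 = 2113239375, so v = 2113239375/494325 = 4275.

4275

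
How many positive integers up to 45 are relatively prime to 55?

Prime factors of 55: 5, 11. Count integers ≤ 45 divisible by none of them.
By inclusion–exclusion: 45 − ⌊45/5⌋ − ⌊45/11⌋ + ⌊45/55⌋ = 32.

32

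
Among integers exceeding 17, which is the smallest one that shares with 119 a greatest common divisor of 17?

gcd(a, 119) = 17 forces 17 | a; write a = 17s. Then gcd(17s, 17·7) = 17·gcd(s, 7), so need gcd(s, 7) = 1.
17s > 17 gives s ≥ 2. The least s ≥ 2 coprime to 7 is 2, so a = 17·2 = 34.

34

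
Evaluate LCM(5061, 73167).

5061 = 3 · 7 · 241; 73167 = 3 · 29³
max exponents: 3 · 7 · 29³ · 241 = 123432729

123432729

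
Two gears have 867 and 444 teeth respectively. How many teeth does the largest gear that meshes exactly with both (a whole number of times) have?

867 = 3 · 17²
444 = 2² · 3 · 37
Common: 3 = 3

3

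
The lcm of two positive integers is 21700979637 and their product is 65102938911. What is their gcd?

From gcd × lcm = pq: gcd = 65102938911 / 21700979637 = 3.

3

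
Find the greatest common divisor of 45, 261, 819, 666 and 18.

9

45 = 3² · 5; 261 = 3² · 29; 819 = 3² · 7 · 13; 666 = 2 · 3² · 37; 18 = 2 · 3²
gcd takes min exponent of each prime: 3² = 9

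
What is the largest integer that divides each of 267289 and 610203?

Euclid: 610203 = 2·267289 + 75625; 267289 = 3·75625 + 40414; 75625 = 1·40414 + 35211; 40414 = 1·35211 + 5203; 35211 = 6·5203 + 3993; 5203 = 1·3993 + 1210; 3993 = 3·1210 + 363; 1210 = 3·363 + 121; 363 = 3·121 + 0. Last nonzero remainder: 121.

121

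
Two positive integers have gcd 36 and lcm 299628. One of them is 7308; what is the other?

1476

Using ab = gcd(a,b)·lcm(a,b) = 36·299628 = 10786608, we get b = 10786608/7308 = 1476.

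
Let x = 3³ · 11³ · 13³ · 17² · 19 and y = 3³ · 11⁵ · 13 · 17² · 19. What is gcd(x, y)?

min exponent per shared prime: 3³ · 11³ · 13 · 17² · 19 = 2565290871

2565290871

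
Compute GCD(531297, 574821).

Euclid: 574821 = 1·531297 + 43524; 531297 = 12·43524 + 9009; 43524 = 4·9009 + 7488; 9009 = 1·7488 + 1521; 7488 = 4·1521 + 1404; 1521 = 1·1404 + 117; 1404 = 12·117 + 0. Last nonzero remainder: 117.

117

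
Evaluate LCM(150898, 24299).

333333682

150898 = 2 · 11 · 19³; 24299 = 11 · 47²
max exponents: 2 · 11 · 19³ · 47² = 333333682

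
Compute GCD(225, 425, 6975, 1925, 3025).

225 = 3² · 5²; 425 = 5² · 17; 6975 = 3² · 5² · 31; 1925 = 5² · 7 · 11; 3025 = 5² · 11²
gcd takes min exponent of each prime: 5² = 25

25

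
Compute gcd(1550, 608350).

Euclid: 608350 = 392·1550 + 750; 1550 = 2·750 + 50; 750 = 15·50 + 0. Last nonzero remainder: 50.

50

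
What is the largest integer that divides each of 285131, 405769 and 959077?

gcd(285131, 405769): 405769 = 1·285131 + 120638; 285131 = 2·120638 + 43855; 120638 = 2·43855 + 32928; 43855 = 1·32928 + 10927; 32928 = 3·10927 + 147; 10927 = 74·147 + 49; 147 = 3·49 + 0 → 49
gcd(49, 959077): 959077 = 19573·49 + 0 → 49

49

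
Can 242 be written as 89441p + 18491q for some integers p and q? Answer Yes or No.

Yes

By Bézout, 89441p + 18491q = 242 has integer solutions iff gcd(89441, 18491) | 242.
Euclid: 89441 = 4·18491 + 15477; 18491 = 1·15477 + 3014; 15477 = 5·3014 + 407; 3014 = 7·407 + 165; 407 = 2·165 + 77; 165 = 2·77 + 11; 77 = 7·11 + 0. gcd = 11; 242 mod 11 = 0. Yes.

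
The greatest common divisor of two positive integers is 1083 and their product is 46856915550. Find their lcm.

gcd·lcm = product, so lcm = 46856915550/1083 = 43265850.

43265850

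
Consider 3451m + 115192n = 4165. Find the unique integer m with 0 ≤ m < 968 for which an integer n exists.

Reduce mod 115192: 3451m ≡ 4165 (mod 115192). With g = gcd(3451, 115192) = 119 dividing 4165, divide through: 29m ≡ 35 (mod 968).
Since gcd(29, 968) = 1, m ≡ 35·(29)⁻¹ ≡ 335 (mod 968). Smallest non-negative: 335.

335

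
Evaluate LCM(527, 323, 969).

30039

527 = 17 · 31; 323 = 17 · 19; 969 = 3 · 17 · 19
lcm takes max exponent of each prime: 3 · 17 · 19 · 31 = 30039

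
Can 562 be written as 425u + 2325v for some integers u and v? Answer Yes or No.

gcd(425, 2325): 2325 = 5·425 + 200; 425 = 2·200 + 25; 200 = 8·25 + 0 → 25
25 does not divide 562, so a solution does not exist.

No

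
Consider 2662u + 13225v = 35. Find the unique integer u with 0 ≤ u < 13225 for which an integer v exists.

Reduce mod 13225: 2662u ≡ 35 (mod 13225). With g = gcd(2662, 13225) = 1 dividing 35, divide through: 2662u ≡ 35 (mod 13225).
Since gcd(2662, 13225) = 1, u ≡ 35·(2662)⁻¹ ≡ 780 (mod 13225). Smallest non-negative: 780.

780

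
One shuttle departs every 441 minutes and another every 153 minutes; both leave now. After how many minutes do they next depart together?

7497

gcd first: 441 = 2·153 + 135; 153 = 1·135 + 18; 135 = 7·18 + 9; 18 = 2·9 + 0 → gcd = 9
lcm = 441·153/gcd = 67473/9 = 7497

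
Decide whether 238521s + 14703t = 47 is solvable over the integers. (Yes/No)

gcd(238521, 14703): 238521 = 16·14703 + 3273; 14703 = 4·3273 + 1611; 3273 = 2·1611 + 51; 1611 = 31·51 + 30; 51 = 1·30 + 21; 30 = 1·21 + 9; 21 = 2·9 + 3; 9 = 3·3 + 0 → 3
3 does not divide 47, so a solution does not exist.

No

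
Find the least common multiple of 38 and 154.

2926

38 = 2 · 19; 154 = 2 · 7 · 11
max exponents: 2 · 7 · 11 · 19 = 2926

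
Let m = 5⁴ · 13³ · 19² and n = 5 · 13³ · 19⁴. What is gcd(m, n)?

min exponent per shared prime: 5 · 13³ · 19² = 3965585

3965585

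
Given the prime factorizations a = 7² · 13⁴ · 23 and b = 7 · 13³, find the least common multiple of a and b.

max exponent per prime: 7² · 13⁴ · 23 = 32188247

32188247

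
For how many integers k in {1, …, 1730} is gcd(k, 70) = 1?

593

Prime factors of 70: 2, 5, 7. Count integers ≤ 1730 divisible by none of them.
By inclusion–exclusion: 1730 − ⌊1730/2⌋ − ⌊1730/5⌋ − ⌊1730/7⌋ + ⌊1730/10⌋ + ⌊1730/14⌋ + ⌊1730/35⌋ − ⌊1730/70⌋ = 593.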